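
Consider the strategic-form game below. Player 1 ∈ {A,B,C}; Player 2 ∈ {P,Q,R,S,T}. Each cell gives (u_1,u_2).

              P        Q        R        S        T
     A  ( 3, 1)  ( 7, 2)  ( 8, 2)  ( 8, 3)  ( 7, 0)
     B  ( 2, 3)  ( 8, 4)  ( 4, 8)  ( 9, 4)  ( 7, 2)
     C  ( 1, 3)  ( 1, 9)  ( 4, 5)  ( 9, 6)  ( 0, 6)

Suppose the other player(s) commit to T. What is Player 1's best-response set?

u_1(A vs T) = 7
u_1(B vs T) = 7
u_1(C vs T) = 0
max payoff 7 at {A,B}

BR_1 = {A,B}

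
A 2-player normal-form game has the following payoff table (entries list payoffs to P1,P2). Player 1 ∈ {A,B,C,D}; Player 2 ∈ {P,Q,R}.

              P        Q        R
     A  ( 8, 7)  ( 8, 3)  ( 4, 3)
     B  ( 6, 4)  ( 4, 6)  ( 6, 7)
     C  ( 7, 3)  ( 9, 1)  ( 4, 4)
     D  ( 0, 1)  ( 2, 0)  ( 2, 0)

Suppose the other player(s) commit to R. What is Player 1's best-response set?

u_1(A vs R) = 4
u_1(B vs R) = 6
u_1(C vs R) = 4
u_1(D vs R) = 2
max payoff 6 at {B}

P1 best: {B}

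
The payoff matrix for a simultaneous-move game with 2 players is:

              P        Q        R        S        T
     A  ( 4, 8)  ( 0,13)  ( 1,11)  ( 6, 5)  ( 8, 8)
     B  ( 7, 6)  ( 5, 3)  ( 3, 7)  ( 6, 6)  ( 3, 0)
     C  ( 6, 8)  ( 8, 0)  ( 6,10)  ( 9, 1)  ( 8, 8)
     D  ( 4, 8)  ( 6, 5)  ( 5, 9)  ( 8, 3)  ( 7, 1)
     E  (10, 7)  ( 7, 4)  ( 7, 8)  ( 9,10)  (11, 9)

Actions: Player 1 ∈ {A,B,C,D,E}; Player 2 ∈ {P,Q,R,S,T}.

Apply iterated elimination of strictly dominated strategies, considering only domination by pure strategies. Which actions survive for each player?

P1 drop A (E beats it: P:10>4 Q:7>0 R:7>1 S:9>6 T:11>8)
P1 drop B (E beats it: P:10>7 Q:7>5 R:7>3 S:9>6 T:11>3)
P1 drop D (C beats it: P:6>4 Q:8>6 R:6>5 S:9>8 T:8>7)
P2 drop P (R beats it: C:10>8 E:8>7)
P2 drop Q (R beats it: C:10>0 E:8>4)
P1→{C,E} P2→{R,S,T}

Survivors P1:{C,E} P2:{R,S,T}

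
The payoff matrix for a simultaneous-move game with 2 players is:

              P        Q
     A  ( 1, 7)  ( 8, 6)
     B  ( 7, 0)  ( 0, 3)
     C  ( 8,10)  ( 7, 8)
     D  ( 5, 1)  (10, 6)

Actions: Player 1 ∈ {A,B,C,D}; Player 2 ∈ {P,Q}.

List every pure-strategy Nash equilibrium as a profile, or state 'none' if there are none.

Nash profiles: (C,P), (D,Q)

(A,P): not NE [P1→C gives 8>1]
(A,Q): not NE [P1→D gives 10>8; P2→P gives 7>6]
(B,P): not NE [P1→C gives 8>7; P2→Q gives 3>0]
(B,Q): not NE [P1→D gives 10>0]
(C,P): NE
(C,Q): not NE [P1→D gives 10>7; P2→P gives 10>8]
(D,P): not NE [P1→C gives 8>5; P2→Q gives 6>1]
(D,Q): NE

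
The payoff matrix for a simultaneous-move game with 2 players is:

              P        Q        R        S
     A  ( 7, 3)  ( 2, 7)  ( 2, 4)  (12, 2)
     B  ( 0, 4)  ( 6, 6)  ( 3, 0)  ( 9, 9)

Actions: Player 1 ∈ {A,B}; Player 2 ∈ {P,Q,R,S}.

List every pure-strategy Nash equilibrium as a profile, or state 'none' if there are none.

Equilibria: none

(A,P): not NE [P2→Q gives 7>3]
(A,Q): not NE [P1→B gives 6>2]
(A,R): not NE [P1→B gives 3>2; P2→Q gives 7>4]
(A,S): not NE [P2→Q gives 7>2]
(B,P): not NE [P1→A gives 7>0; P2→S gives 9>4]
(B,Q): not NE [P2→S gives 9>6]
(B,R): not NE [P2→S gives 9>0]
(B,S): not NE [P1→A gives 12>9]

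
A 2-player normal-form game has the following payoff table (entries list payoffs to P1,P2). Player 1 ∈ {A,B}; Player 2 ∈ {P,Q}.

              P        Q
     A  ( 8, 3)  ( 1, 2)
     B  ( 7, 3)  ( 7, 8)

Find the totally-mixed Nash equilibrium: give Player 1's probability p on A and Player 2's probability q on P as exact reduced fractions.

P1 indiff ⇒ q·8+(1-q)·1 = q·7+(1-q)·7 ⇒ q(1) = (1-q)(6) ⇒ q = 6/7
P2 indiff ⇒ p·3+(1-p)·3 = p·2+(1-p)·8 ⇒ p(1) = (1-p)(5) ⇒ p = 5/6

(p,q) = (5/6, 6/7)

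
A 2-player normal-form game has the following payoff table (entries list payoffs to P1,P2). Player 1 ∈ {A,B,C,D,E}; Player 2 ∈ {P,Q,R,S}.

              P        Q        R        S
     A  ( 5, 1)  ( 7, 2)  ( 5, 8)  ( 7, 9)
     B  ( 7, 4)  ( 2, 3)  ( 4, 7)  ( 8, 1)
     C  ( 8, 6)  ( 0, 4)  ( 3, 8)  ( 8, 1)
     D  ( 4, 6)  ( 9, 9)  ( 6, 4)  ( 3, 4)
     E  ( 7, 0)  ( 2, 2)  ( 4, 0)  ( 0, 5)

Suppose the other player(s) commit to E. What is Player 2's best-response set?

BR_2 = {S}

u_2(P vs E) = 0
u_2(Q vs E) = 2
u_2(R vs E) = 0
u_2(S vs E) = 5
max payoff 5 at {S}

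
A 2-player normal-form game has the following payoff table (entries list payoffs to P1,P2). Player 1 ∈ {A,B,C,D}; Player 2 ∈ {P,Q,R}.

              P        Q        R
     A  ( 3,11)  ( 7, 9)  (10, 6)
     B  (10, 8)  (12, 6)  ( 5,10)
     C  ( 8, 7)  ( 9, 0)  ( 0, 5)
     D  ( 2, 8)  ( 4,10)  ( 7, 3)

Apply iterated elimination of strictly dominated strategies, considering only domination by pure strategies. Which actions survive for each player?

P1 drop C (B beats it: P:10>8 Q:12>9 R:5>0)
P1 drop D (A beats it: P:3>2 Q:7>4 R:10>7)
P2 drop Q (P beats it: A:11>9 B:8>6)
P1→{A,B} P2→{P,R}

IESDS → P1:{A,B} P2:{P,R}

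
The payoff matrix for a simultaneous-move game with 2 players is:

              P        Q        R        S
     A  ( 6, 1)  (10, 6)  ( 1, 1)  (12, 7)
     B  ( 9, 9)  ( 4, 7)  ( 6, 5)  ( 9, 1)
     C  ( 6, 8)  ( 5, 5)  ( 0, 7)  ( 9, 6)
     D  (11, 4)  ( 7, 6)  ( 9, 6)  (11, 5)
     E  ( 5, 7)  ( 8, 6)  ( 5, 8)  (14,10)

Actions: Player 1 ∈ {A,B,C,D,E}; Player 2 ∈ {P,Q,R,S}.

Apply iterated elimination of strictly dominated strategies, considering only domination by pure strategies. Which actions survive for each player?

IESDS → P1:{A,D,E} P2:{Q,R,S}

P1 drop B (D beats it: P:11>9 Q:7>4 R:9>6 S:11>9)
P1 drop C (D beats it: P:11>6 Q:7>5 R:9>0 S:11>9)
P2 drop P (S beats it: A:7>1 D:5>4 E:10>7)
P1→{A,D,E} P2→{Q,R,S}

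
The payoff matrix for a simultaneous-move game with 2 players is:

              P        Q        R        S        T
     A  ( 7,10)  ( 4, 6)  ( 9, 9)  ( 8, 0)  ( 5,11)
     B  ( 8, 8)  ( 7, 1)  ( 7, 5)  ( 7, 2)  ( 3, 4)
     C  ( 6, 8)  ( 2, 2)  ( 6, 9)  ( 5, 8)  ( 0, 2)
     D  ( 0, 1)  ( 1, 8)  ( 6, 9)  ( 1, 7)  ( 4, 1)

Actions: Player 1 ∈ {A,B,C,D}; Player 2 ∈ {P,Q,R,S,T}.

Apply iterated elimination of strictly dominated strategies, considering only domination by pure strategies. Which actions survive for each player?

Remaining: P1:{A,B} P2:{P,T}

P1 drop C (A beats it: P:7>6 Q:4>2 R:9>6 S:8>5 T:5>0)
P1 drop D (A beats it: P:7>0 Q:4>1 R:9>6 S:8>1 T:5>4)
P2 drop Q (P beats it: A:10>6 B:8>1)
P2 drop R (P beats it: A:10>9 B:8>5)
P2 drop S (P beats it: A:10>0 B:8>2)
P1→{A,B} P2→{P,T}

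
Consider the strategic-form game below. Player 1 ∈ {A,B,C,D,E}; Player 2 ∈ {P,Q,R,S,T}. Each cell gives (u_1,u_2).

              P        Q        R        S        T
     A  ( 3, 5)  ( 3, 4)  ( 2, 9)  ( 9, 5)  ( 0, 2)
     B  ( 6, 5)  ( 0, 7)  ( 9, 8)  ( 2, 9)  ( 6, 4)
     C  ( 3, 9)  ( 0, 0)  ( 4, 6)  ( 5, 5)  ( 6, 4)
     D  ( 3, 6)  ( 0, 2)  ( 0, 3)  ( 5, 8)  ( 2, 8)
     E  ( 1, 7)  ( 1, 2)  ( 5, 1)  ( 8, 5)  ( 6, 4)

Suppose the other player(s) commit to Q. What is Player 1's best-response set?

argmax u_1 = {A}

u_1(A vs Q) = 3
u_1(B vs Q) = 0
u_1(C vs Q) = 0
u_1(D vs Q) = 0
u_1(E vs Q) = 1
max payoff 3 at {A}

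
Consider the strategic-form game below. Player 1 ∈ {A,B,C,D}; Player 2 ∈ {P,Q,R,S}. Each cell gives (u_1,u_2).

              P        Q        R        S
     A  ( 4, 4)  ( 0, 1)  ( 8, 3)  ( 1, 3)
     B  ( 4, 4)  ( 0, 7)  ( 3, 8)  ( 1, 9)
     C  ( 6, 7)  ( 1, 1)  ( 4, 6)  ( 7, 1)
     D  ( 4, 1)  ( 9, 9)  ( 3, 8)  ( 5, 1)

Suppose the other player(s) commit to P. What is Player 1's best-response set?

P1 best: {C}

u_1(A vs P) = 4
u_1(B vs P) = 4
u_1(C vs P) = 6
u_1(D vs P) = 4
max payoff 6 at {C}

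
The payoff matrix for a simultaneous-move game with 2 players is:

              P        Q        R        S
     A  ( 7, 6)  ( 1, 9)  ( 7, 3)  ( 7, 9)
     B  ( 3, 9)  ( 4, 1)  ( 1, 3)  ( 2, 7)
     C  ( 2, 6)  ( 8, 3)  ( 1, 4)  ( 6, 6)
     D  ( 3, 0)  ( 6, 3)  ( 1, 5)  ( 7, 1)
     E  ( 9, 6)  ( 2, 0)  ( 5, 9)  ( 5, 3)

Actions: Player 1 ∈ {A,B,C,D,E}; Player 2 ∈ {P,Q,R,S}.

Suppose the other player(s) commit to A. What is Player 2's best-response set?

u_2(P vs A) = 6
u_2(Q vs A) = 9
u_2(R vs A) = 3
u_2(S vs A) = 9
max payoff 9 at {Q,S}

BR_2 = {Q,S}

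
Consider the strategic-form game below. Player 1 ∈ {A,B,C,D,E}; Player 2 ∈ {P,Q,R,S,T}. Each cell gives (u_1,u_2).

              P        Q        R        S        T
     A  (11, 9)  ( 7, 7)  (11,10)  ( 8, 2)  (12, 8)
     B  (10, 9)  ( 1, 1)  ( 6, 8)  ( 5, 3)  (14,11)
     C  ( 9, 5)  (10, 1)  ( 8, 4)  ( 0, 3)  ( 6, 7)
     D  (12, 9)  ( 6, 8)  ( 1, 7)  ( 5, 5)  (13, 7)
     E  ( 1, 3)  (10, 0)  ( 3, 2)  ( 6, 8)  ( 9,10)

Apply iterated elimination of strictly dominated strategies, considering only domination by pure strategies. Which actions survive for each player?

P2 drop Q (P beats it: A:9>7 B:9>1 C:5>1 D:9>8 E:3>0)
P1 drop C (A beats it: P:11>9 R:11>8 S:8>0 T:12>6)
P1 drop E (A beats it: P:11>1 R:11>3 S:8>6 T:12>9)
P2 drop S (P beats it: A:9>2 B:9>3 D:9>5)
P1→{A,B,D} P2→{P,R,T}

Survivors P1:{A,B,D} P2:{P,R,T}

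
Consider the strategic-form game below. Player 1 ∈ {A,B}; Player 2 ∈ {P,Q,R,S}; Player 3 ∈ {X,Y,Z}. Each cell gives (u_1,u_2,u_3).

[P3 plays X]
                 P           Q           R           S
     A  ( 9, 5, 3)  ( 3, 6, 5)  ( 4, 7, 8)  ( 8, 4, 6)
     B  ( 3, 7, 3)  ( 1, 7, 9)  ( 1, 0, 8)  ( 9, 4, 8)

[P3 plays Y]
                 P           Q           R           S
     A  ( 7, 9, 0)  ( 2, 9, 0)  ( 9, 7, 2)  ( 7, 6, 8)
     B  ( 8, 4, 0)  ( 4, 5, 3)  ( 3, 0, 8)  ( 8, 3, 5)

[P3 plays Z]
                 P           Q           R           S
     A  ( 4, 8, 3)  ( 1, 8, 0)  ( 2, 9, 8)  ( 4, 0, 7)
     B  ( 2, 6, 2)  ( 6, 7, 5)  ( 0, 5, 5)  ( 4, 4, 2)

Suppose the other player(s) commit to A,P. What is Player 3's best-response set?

u_3(X vs A,P) = 3
u_3(Y vs A,P) = 0
u_3(Z vs A,P) = 3
max payoff 3 at {X,Z}

P3 best: {X,Z}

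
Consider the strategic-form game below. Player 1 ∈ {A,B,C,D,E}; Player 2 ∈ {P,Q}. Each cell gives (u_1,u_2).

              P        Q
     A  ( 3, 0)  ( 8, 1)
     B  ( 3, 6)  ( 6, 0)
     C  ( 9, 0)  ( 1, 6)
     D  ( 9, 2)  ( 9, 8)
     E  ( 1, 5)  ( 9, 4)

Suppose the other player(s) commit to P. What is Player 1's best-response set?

u_1(A vs P) = 3
u_1(B vs P) = 3
u_1(C vs P) = 9
u_1(D vs P) = 9
u_1(E vs P) = 1
max payoff 9 at {C,D}

argmax u_1 = {C,D}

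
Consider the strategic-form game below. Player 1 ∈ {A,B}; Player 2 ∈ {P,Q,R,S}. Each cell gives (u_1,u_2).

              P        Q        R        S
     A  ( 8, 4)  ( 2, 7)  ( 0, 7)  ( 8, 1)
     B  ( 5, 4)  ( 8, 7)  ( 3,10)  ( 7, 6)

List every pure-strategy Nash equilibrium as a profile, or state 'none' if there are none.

Nash profiles: (B,R)

(A,P): not NE [P2→R gives 7>4]
(A,Q): not NE [P1→B gives 8>2]
(A,R): not NE [P1→B gives 3>0]
(A,S): not NE [P2→R gives 7>1]
(B,P): not NE [P1→A gives 8>5; P2→R gives 10>4]
(B,Q): not NE [P2→R gives 10>7]
(B,R): NE
(B,S): not NE [P1→A gives 8>7; P2→R gives 10>6]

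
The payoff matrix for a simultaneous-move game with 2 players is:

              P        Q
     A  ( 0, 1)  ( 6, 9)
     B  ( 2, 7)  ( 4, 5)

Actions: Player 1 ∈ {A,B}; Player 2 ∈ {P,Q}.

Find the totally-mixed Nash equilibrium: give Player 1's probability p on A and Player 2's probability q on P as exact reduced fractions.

(p,q) = (1/5, 1/2)

P1 indiff ⇒ q·0+(1-q)·6 = q·2+(1-q)·4 ⇒ q(-2) = (1-q)(-2) ⇒ q = 1/2
P2 indiff ⇒ p·1+(1-p)·7 = p·9+(1-p)·5 ⇒ p(-8) = (1-p)(-2) ⇒ p = 1/5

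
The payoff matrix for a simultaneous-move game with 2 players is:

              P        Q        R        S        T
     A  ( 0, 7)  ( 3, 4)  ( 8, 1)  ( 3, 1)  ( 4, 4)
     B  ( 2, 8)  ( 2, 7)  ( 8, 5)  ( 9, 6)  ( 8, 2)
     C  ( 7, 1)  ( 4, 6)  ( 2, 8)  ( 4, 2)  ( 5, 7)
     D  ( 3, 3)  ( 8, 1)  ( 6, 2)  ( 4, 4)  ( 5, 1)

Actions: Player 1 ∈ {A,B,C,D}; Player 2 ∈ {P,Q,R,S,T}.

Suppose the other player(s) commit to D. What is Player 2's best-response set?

argmax u_2 = {S}

u_2(P vs D) = 3
u_2(Q vs D) = 1
u_2(R vs D) = 2
u_2(S vs D) = 4
u_2(T vs D) = 1
max payoff 4 at {S}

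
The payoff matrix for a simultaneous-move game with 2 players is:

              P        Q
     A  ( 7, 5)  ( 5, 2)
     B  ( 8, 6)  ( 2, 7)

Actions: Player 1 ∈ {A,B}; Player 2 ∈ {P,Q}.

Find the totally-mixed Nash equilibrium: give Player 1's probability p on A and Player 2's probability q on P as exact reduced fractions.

p=1/4, q=3/4

P1 indiff ⇒ q·7+(1-q)·5 = q·8+(1-q)·2 ⇒ q(-1) = (1-q)(-3) ⇒ q = 3/4
P2 indiff ⇒ p·5+(1-p)·6 = p·2+(1-p)·7 ⇒ p(3) = (1-p)(1) ⇒ p = 1/4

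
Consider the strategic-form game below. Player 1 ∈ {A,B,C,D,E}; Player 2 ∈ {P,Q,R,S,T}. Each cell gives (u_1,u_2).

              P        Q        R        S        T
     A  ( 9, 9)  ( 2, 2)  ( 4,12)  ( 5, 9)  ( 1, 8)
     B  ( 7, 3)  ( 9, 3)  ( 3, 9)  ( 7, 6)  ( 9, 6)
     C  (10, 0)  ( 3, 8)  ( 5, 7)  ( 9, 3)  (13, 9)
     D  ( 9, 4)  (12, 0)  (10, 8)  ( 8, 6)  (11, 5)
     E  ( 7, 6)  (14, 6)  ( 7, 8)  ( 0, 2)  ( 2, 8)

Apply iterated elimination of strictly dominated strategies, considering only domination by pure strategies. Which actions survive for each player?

P1 drop A (C beats it: P:10>9 Q:3>2 R:5>4 S:9>5 T:13>1)
P1 drop B (D beats it: P:9>7 Q:12>9 R:10>3 S:8>7 T:11>9)
P2 drop P (R beats it: C:7>0 D:8>4 E:8>6)
P2 drop Q (T beats it: C:9>8 D:5>0 E:8>6)
P1 drop E (D beats it: R:10>7 S:8>0 T:11>2)
P2 drop S (R beats it: C:7>3 D:8>6)
P1→{C,D} P2→{R,T}

IESDS → P1:{C,D} P2:{R,T}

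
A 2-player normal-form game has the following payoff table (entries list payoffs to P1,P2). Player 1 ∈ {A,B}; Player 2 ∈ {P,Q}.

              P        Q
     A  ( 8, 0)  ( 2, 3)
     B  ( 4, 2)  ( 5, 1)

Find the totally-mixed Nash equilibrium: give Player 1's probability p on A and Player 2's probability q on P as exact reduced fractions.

P1 indiff ⇒ q·8+(1-q)·2 = q·4+(1-q)·5 ⇒ q(4) = (1-q)(3) ⇒ q = 3/7
P2 indiff ⇒ p·0+(1-p)·2 = p·3+(1-p)·1 ⇒ p(-3) = (1-p)(-1) ⇒ p = 1/4

p=1/4, q=3/7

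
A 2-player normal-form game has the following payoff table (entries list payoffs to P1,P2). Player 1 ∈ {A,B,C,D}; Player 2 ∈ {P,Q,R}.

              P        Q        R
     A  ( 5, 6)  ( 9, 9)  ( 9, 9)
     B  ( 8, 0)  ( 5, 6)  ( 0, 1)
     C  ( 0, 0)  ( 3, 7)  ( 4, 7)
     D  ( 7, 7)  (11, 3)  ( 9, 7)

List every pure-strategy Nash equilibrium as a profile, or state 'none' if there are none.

(A,P): not NE [P1→B gives 8>5; P2→R gives 9>6]
(A,Q): not NE [P1→D gives 11>9]
(A,R): NE
(B,P): not NE [P2→Q gives 6>0]
(B,Q): not NE [P1→D gives 11>5]
(B,R): not NE [P1→D gives 9>0; P2→Q gives 6>1]
(C,P): not NE [P1→B gives 8>0; P2→R gives 7>0]
(C,Q): not NE [P1→D gives 11>3]
(C,R): not NE [P1→D gives 9>4]
(D,P): not NE [P1→B gives 8>7]
(D,Q): not NE [P2→R gives 7>3]
(D,R): NE

Nash profiles: (A,R), (D,R)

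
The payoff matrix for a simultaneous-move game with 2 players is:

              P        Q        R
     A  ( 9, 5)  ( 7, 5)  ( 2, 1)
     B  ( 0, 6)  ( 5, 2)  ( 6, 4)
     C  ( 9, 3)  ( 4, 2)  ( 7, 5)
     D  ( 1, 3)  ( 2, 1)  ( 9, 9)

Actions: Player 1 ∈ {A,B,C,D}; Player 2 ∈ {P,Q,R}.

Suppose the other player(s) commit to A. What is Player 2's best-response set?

P2 best: {P,Q}

u_2(P vs A) = 5
u_2(Q vs A) = 5
u_2(R vs A) = 1
max payoff 5 at {P,Q}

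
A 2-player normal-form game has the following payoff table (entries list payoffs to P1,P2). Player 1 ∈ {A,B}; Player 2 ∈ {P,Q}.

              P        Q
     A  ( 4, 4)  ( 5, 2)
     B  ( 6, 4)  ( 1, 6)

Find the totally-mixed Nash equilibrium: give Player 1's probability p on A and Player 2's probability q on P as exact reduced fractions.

(p,q) = (1/2, 2/3)

P1 indiff ⇒ q·4+(1-q)·5 = q·6+(1-q)·1 ⇒ q(-2) = (1-q)(-4) ⇒ q = 2/3
P2 indiff ⇒ p·4+(1-p)·4 = p·2+(1-p)·6 ⇒ p(2) = (1-p)(2) ⇒ p = 1/2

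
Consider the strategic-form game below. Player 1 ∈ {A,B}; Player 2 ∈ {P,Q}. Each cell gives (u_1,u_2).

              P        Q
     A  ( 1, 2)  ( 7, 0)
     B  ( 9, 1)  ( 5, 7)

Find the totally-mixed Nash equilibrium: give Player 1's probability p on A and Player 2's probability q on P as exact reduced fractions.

(p,q) = (3/4, 1/5)

P1 indiff ⇒ q·1+(1-q)·7 = q·9+(1-q)·5 ⇒ q(-8) = (1-q)(-2) ⇒ q = 1/5
P2 indiff ⇒ p·2+(1-p)·1 = p·0+(1-p)·7 ⇒ p(2) = (1-p)(6) ⇒ p = 3/4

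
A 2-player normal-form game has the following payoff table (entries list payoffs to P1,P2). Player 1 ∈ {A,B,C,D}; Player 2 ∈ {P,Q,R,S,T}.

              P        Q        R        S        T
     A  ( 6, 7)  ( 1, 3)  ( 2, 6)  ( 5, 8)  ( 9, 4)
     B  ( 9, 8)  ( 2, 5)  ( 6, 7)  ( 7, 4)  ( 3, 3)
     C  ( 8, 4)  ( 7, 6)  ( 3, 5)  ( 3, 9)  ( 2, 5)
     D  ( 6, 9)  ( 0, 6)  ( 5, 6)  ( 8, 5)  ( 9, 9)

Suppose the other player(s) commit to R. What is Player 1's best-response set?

u_1(A vs R) = 2
u_1(B vs R) = 6
u_1(C vs R) = 3
u_1(D vs R) = 5
max payoff 6 at {B}

P1 best: {B}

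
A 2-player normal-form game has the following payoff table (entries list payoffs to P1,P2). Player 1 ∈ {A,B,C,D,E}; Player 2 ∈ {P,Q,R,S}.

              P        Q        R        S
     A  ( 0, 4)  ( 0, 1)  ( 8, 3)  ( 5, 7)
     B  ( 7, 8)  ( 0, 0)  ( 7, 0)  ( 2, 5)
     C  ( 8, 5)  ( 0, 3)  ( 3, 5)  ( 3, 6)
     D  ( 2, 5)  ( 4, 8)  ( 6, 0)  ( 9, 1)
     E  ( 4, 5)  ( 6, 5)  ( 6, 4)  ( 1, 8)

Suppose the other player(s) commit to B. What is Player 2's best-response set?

P2 best: {P}

u_2(P vs B) = 8
u_2(Q vs B) = 0
u_2(R vs B) = 0
u_2(S vs B) = 5
max payoff 8 at {P}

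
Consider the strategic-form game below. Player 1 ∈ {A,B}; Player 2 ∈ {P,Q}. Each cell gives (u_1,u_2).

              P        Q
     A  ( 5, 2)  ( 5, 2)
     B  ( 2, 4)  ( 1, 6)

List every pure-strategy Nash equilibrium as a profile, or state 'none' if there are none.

Nash profiles: (A,P), (A,Q)

(A,P): NE
(A,Q): NE
(B,P): not NE [P1→A gives 5>2; P2→Q gives 6>4]
(B,Q): not NE [P1→A gives 5>1]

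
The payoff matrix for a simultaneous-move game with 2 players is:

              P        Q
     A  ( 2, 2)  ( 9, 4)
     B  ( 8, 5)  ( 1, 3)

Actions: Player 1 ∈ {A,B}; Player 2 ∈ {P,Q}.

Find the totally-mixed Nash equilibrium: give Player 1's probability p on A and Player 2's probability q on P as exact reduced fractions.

P1 indiff ⇒ q·2+(1-q)·9 = q·8+(1-q)·1 ⇒ q(-6) = (1-q)(-8) ⇒ q = 4/7
P2 indiff ⇒ p·2+(1-p)·5 = p·4+(1-p)·3 ⇒ p(-2) = (1-p)(-2) ⇒ p = 1/2

p=1/2, q=4/7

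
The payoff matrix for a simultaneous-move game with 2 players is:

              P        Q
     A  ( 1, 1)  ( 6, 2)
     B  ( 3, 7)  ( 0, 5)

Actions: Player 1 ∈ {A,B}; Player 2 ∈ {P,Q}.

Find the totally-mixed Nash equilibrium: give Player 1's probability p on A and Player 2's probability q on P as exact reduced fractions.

P1 indiff ⇒ q·1+(1-q)·6 = q·3+(1-q)·0 ⇒ q(-2) = (1-q)(-6) ⇒ q = 3/4
P2 indiff ⇒ p·1+(1-p)·7 = p·2+(1-p)·5 ⇒ p(-1) = (1-p)(-2) ⇒ p = 2/3

(p,q) = (2/3, 3/4)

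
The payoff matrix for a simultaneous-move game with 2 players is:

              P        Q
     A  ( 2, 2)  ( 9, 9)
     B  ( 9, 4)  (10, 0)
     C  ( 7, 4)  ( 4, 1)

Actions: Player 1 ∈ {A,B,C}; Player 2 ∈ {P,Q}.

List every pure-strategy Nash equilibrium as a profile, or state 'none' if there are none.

(A,P): not NE [P1→B gives 9>2; P2→Q gives 9>2]
(A,Q): not NE [P1→B gives 10>9]
(B,P): NE
(B,Q): not NE [P2→P gives 4>0]
(C,P): not NE [P1→B gives 9>7]
(C,Q): not NE [P1→B gives 10>4; P2→P gives 4>1]

PSNE = {(B,P)}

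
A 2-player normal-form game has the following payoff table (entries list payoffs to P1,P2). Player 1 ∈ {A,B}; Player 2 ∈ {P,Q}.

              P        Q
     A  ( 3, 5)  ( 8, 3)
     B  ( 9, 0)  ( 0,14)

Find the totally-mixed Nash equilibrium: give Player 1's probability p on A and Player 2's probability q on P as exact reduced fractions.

P1 indiff ⇒ q·3+(1-q)·8 = q·9+(1-q)·0 ⇒ q(-6) = (1-q)(-8) ⇒ q = 4/7
P2 indiff ⇒ p·5+(1-p)·0 = p·3+(1-p)·14 ⇒ p(2) = (1-p)(14) ⇒ p = 7/8

P1 mixes 7/8 on A; P2 mixes 4/7 on P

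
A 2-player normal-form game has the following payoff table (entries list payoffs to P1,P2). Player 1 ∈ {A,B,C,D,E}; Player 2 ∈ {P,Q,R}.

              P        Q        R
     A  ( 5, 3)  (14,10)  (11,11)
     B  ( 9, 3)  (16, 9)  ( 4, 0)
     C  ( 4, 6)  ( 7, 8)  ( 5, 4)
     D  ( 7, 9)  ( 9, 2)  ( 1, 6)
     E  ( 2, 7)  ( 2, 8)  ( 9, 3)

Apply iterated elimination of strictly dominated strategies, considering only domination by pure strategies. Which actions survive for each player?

P1 drop C (A beats it: P:5>4 Q:14>7 R:11>5)
P1 drop D (B beats it: P:9>7 Q:16>9 R:4>1)
P1 drop E (A beats it: P:5>2 Q:14>2 R:11>9)
P2 drop P (Q beats it: A:10>3 B:9>3)
P1→{A,B} P2→{Q,R}

Survivors P1:{A,B} P2:{Q,R}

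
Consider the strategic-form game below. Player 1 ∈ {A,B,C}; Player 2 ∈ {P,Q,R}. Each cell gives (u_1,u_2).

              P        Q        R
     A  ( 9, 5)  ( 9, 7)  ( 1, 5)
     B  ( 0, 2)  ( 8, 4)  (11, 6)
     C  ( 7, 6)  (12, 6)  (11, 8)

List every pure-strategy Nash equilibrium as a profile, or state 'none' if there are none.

PSNE = {(B,R), (C,R)}

(A,P): not NE [P2→Q gives 7>5]
(A,Q): not NE [P1→C gives 12>9]
(A,R): not NE [P1→C gives 11>1; P2→Q gives 7>5]
(B,P): not NE [P1→A gives 9>0; P2→R gives 6>2]
(B,Q): not NE [P1→C gives 12>8; P2→R gives 6>4]
(B,R): NE
(C,P): not NE [P1→A gives 9>7; P2→R gives 8>6]
(C,Q): not NE [P2→R gives 8>6]
(C,R): NE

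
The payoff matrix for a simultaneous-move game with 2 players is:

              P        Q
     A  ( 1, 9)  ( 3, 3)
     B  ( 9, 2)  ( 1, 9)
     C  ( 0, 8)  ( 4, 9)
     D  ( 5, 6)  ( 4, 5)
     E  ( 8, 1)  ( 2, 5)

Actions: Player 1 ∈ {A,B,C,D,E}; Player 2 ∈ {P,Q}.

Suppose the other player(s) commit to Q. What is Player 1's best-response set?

P1 best: {C,D}

u_1(A vs Q) = 3
u_1(B vs Q) = 1
u_1(C vs Q) = 4
u_1(D vs Q) = 4
u_1(E vs Q) = 2
max payoff 4 at {C,D}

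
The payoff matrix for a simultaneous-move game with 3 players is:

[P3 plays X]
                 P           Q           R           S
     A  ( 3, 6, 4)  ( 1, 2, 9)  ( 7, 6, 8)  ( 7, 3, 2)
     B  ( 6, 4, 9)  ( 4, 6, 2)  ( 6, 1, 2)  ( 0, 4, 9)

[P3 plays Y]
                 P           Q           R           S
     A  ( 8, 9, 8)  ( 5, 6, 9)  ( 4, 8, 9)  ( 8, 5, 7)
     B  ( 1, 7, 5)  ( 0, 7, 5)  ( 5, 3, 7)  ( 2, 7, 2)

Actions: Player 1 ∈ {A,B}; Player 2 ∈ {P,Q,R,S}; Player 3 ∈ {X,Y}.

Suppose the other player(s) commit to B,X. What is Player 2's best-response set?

BR_2 = {Q}

u_2(P vs B,X) = 4
u_2(Q vs B,X) = 6
u_2(R vs B,X) = 1
u_2(S vs B,X) = 4
max payoff 6 at {Q}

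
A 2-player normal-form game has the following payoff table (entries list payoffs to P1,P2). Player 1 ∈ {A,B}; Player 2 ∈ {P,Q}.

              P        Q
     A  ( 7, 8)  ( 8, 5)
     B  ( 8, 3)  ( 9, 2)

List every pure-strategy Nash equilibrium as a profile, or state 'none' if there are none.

PSNE = {(B,P)}

(A,P): not NE [P1→B gives 8>7]
(A,Q): not NE [P1→B gives 9>8; P2→P gives 8>5]
(B,P): NE
(B,Q): not NE [P2→P gives 3>2]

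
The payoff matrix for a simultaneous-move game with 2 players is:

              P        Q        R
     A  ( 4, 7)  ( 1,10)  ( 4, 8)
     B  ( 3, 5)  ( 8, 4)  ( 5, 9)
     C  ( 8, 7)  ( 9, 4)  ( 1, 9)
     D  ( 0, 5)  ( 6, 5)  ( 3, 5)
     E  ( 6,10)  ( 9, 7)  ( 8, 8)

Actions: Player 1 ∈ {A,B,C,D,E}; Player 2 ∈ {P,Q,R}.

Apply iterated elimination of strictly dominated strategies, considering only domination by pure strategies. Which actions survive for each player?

Survivors P1:{C,E} P2:{P,R}

P1 drop A (E beats it: P:6>4 Q:9>1 R:8>4)
P1 drop B (E beats it: P:6>3 Q:9>8 R:8>5)
P1 drop D (E beats it: P:6>0 Q:9>6 R:8>3)
P2 drop Q (P beats it: C:7>4 E:10>7)
P1→{C,E} P2→{P,R}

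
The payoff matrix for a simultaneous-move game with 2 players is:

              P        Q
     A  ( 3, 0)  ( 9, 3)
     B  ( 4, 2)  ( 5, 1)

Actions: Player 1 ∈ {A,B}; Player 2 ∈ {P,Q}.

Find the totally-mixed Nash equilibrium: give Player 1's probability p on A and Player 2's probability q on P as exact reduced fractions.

P1 mixes 1/4 on A; P2 mixes 4/5 on P

P1 indiff ⇒ q·3+(1-q)·9 = q·4+(1-q)·5 ⇒ q(-1) = (1-q)(-4) ⇒ q = 4/5
P2 indiff ⇒ p·0+(1-p)·2 = p·3+(1-p)·1 ⇒ p(-3) = (1-p)(-1) ⇒ p = 1/4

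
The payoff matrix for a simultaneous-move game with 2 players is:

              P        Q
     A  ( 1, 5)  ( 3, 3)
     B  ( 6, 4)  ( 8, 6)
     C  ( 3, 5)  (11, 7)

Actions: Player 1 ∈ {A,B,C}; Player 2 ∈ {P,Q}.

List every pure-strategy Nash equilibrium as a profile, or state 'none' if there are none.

(A,P): not NE [P1→B gives 6>1]
(A,Q): not NE [P1→C gives 11>3; P2→P gives 5>3]
(B,P): not NE [P2→Q gives 6>4]
(B,Q): not NE [P1→C gives 11>8]
(C,P): not NE [P1→B gives 6>3; P2→Q gives 7>5]
(C,Q): NE

Nash profiles: (C,Q)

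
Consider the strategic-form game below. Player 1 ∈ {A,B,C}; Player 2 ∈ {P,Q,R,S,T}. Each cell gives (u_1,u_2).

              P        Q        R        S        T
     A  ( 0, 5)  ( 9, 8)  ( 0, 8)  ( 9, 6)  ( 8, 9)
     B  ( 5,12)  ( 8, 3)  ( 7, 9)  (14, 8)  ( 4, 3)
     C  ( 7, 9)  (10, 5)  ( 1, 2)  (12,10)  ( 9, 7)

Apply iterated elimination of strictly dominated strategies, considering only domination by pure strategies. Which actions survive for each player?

Survivors P1:{B,C} P2:{P,S}

P1 drop A (C beats it: P:7>0 Q:10>9 R:1>0 S:12>9 T:9>8)
P2 drop Q (P beats it: B:12>3 C:9>5)
P2 drop R (P beats it: B:12>9 C:9>2)
P2 drop T (P beats it: B:12>3 C:9>7)
P1→{B,C} P2→{P,S}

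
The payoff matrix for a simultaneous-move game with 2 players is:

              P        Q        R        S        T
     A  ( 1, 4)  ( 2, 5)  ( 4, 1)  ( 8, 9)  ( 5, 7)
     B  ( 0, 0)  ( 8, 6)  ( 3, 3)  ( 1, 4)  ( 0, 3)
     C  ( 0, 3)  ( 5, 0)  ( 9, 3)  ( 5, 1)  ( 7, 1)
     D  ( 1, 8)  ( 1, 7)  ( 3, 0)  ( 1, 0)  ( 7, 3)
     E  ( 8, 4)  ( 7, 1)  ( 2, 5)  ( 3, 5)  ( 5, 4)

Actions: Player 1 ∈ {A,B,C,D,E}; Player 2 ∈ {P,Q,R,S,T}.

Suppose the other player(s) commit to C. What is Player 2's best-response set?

P2 best: {P,R}

u_2(P vs C) = 3
u_2(Q vs C) = 0
u_2(R vs C) = 3
u_2(S vs C) = 1
u_2(T vs C) = 1
max payoff 3 at {P,R}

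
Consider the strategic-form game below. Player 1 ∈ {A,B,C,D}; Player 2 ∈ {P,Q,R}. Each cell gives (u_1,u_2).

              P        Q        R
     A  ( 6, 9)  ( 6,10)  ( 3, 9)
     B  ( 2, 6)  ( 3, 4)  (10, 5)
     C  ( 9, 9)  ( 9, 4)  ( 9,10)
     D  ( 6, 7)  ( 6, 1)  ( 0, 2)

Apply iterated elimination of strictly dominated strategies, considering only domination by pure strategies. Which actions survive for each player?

P1 drop A (C beats it: P:9>6 Q:9>6 R:9>3)
P1 drop D (C beats it: P:9>6 Q:9>6 R:9>0)
P2 drop Q (P beats it: B:6>4 C:9>4)
P1→{B,C} P2→{P,R}

IESDS → P1:{B,C} P2:{P,R}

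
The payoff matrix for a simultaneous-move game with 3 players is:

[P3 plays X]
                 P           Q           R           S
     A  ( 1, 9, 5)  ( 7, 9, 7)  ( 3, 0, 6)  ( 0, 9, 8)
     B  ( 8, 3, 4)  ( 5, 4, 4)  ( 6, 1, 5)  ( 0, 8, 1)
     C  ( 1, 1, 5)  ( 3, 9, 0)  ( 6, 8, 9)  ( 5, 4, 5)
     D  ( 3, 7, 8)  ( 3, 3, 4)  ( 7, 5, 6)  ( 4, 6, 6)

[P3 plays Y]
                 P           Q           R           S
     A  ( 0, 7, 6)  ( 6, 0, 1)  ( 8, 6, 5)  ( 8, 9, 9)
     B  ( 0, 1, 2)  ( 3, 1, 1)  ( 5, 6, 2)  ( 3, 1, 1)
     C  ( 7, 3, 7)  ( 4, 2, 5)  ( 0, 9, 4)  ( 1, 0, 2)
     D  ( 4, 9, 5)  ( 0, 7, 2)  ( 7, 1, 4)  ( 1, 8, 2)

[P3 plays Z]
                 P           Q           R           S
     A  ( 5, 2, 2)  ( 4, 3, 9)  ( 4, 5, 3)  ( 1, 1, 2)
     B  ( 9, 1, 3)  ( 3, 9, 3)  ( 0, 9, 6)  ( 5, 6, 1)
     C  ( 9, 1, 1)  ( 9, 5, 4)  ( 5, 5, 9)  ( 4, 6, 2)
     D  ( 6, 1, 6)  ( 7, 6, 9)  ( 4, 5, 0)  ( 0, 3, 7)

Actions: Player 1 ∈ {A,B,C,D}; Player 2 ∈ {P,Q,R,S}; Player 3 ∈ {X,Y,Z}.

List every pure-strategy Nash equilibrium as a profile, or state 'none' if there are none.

(A,P,X): not NE [P1→B gives 8>1; P3→Y gives 6>5]
(A,P,Y): not NE [P1→C gives 7>0; P2→S gives 9>7]
(A,P,Z): not NE [P1→C gives 9>5; P2→R gives 5>2; P3→Y gives 6>2]
(A,Q,X): not NE [P3→Z gives 9>7]
(A,Q,Y): not NE [P2→S gives 9>0; P3→Z gives 9>1]
(A,Q,Z): not NE [P1→C gives 9>4; P2→R gives 5>3]
(A,R,X): not NE [P1→D gives 7>3; P2→S gives 9>0]
(A,R,Y): not NE [P2→S gives 9>6; P3→X gives 6>5]
(A,R,Z): not NE [P1→C gives 5>4; P3→X gives 6>3]
(A,S,X): not NE [P1→C gives 5>0; P3→Y gives 9>8]
(A,S,Y): NE
(A,S,Z): not NE [P1→B gives 5>1; P2→R gives 5>1; P3→Y gives 9>2]
(B,P,X): not NE [P2→S gives 8>3]
(B,P,Y): not NE [P1→C gives 7>0; P2→R gives 6>1; P3→X gives 4>2]
(B,P,Z): not NE [P2→R gives 9>1; P3→X gives 4>3]
(B,Q,X): not NE [P1→A gives 7>5; P2→S gives 8>4]
(B,Q,Y): not NE [P1→A gives 6>3; P2→R gives 6>1; P3→X gives 4>1]
(B,Q,Z): not NE [P1→C gives 9>3; P3→X gives 4>3]
(B,R,X): not NE [P1→D gives 7>6; P2→S gives 8>1; P3→Z gives 6>5]
(B,R,Y): not NE [P1→A gives 8>5; P3→Z gives 6>2]
(B,R,Z): not NE [P1→C gives 5>0]
(B,S,X): not NE [P1→C gives 5>0]
(B,S,Y): not NE [P1→A gives 8>3; P2→R gives 6>1]
(B,S,Z): not NE [P2→R gives 9>6]
(C,P,X): not NE [P1→B gives 8>1; P2→Q gives 9>1; P3→Y gives 7>5]
(C,P,Y): not NE [P2→R gives 9>3]
(C,P,Z): not NE [P2→S gives 6>1; P3→Y gives 7>1]
(C,Q,X): not NE [P1→A gives 7>3; P3→Y gives 5>0]
(C,Q,Y): not NE [P1→A gives 6>4; P2→R gives 9>2]
(C,Q,Z): not NE [P2→S gives 6>5; P3→Y gives 5>4]
(C,R,X): not NE [P1→D gives 7>6; P2→Q gives 9>8]
(C,R,Y): not NE [P1→A gives 8>0; P3→Z gives 9>4]
(C,R,Z): not NE [P2→S gives 6>5]
(C,S,X): not NE [P2→Q gives 9>4]
(C,S,Y): not NE [P1→A gives 8>1; P2→R gives 9>0; P3→X gives 5>2]
(C,S,Z): not NE [P1→B gives 5>4; P3→X gives 5>2]
(D,P,X): not NE [P1→B gives 8>3]
(D,P,Y): not NE [P1→C gives 7>4; P3→X gives 8>5]
(D,P,Z): not NE [P1→C gives 9>6; P2→Q gives 6>1; P3→X gives 8>6]
(D,Q,X): not NE [P1→A gives 7>3; P2→P gives 7>3; P3→Z gives 9>4]
(D,Q,Y): not NE [P1→A gives 6>0; P2→P gives 9>7; P3→Z gives 9>2]
(D,Q,Z): not NE [P1→C gives 9>7]
(D,R,X): not NE [P2→P gives 7>5]
(D,R,Y): not NE [P1→A gives 8>7; P2→P gives 9>1; P3→X gives 6>4]
(D,R,Z): not NE [P1→C gives 5>4; P2→Q gives 6>5; P3→X gives 6>0]
(D,S,X): not NE [P1→C gives 5>4; P2→P gives 7>6; P3→Z gives 7>6]
(D,S,Y): not NE [P1→A gives 8>1; P2→P gives 9>8; P3→Z gives 7>2]
(D,S,Z): not NE [P1→B gives 5>0; P2→Q gives 6>3]

NE set: (A,S,Y)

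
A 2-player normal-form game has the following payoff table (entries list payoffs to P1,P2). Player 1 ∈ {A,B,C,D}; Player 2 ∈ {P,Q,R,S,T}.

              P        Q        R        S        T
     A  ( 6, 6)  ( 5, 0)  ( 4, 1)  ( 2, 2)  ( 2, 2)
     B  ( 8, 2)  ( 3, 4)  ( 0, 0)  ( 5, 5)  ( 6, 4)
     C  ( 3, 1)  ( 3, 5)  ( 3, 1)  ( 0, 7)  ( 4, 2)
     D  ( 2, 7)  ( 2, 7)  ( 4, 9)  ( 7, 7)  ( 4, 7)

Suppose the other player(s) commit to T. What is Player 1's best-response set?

BR_1 = {B}

u_1(A vs T) = 2
u_1(B vs T) = 6
u_1(C vs T) = 4
u_1(D vs T) = 4
max payoff 6 at {B}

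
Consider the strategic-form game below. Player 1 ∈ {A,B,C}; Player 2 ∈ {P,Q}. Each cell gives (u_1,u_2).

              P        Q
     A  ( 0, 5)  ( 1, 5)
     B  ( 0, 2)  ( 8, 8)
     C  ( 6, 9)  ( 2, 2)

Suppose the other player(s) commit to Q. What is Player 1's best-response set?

u_1(A vs Q) = 1
u_1(B vs Q) = 8
u_1(C vs Q) = 2
max payoff 8 at {B}

argmax u_1 = {B}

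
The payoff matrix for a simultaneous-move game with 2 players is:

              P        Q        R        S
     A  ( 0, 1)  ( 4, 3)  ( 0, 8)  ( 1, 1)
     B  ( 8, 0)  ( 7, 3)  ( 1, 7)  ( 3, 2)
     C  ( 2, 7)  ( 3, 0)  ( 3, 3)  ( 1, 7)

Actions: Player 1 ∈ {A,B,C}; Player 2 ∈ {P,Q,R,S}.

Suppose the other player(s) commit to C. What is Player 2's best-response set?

u_2(P vs C) = 7
u_2(Q vs C) = 0
u_2(R vs C) = 3
u_2(S vs C) = 7
max payoff 7 at {P,S}

P2 best: {P,S}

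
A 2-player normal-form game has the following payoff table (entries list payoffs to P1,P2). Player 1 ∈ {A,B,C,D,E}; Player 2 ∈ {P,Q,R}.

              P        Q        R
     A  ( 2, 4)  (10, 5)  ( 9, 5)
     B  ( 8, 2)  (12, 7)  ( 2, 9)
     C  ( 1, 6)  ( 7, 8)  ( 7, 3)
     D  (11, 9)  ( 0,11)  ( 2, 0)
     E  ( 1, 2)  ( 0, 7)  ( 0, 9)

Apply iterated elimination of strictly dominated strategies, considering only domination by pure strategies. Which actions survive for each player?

Survivors P1:{A,B} P2:{Q,R}

P1 drop C (A beats it: P:2>1 Q:10>7 R:9>7)
P1 drop E (A beats it: P:2>1 Q:10>0 R:9>0)
P2 drop P (Q beats it: A:5>4 B:7>2 D:11>9)
P1 drop D (A beats it: Q:10>0 R:9>2)
P1→{A,B} P2→{Q,R}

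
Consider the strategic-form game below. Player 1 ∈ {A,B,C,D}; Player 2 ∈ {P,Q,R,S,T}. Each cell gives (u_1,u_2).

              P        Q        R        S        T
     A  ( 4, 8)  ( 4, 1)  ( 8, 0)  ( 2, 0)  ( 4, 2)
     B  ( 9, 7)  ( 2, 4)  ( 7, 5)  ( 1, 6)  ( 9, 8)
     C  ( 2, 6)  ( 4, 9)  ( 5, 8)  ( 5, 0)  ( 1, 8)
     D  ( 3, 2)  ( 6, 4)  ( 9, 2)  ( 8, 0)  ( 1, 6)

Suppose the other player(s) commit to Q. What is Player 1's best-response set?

BR_1 = {D}

u_1(A vs Q) = 4
u_1(B vs Q) = 2
u_1(C vs Q) = 4
u_1(D vs Q) = 6
max payoff 6 at {D}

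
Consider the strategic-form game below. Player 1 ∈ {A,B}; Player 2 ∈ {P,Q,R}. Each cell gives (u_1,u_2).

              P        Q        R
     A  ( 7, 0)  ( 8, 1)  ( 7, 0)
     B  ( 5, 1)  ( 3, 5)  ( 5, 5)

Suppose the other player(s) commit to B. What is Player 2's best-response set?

u_2(P vs B) = 1
u_2(Q vs B) = 5
u_2(R vs B) = 5
max payoff 5 at {Q,R}

argmax u_2 = {Q,R}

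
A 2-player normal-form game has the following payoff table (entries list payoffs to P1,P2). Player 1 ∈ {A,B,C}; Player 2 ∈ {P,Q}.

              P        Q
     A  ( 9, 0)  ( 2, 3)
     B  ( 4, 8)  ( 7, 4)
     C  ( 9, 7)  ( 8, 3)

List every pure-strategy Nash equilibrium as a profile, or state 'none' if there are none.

NE set: (C,P)

(A,P): not NE [P2→Q gives 3>0]
(A,Q): not NE [P1→C gives 8>2]
(B,P): not NE [P1→C gives 9>4]
(B,Q): not NE [P1→C gives 8>7; P2→P gives 8>4]
(C,P): NE
(C,Q): not NE [P2→P gives 7>3]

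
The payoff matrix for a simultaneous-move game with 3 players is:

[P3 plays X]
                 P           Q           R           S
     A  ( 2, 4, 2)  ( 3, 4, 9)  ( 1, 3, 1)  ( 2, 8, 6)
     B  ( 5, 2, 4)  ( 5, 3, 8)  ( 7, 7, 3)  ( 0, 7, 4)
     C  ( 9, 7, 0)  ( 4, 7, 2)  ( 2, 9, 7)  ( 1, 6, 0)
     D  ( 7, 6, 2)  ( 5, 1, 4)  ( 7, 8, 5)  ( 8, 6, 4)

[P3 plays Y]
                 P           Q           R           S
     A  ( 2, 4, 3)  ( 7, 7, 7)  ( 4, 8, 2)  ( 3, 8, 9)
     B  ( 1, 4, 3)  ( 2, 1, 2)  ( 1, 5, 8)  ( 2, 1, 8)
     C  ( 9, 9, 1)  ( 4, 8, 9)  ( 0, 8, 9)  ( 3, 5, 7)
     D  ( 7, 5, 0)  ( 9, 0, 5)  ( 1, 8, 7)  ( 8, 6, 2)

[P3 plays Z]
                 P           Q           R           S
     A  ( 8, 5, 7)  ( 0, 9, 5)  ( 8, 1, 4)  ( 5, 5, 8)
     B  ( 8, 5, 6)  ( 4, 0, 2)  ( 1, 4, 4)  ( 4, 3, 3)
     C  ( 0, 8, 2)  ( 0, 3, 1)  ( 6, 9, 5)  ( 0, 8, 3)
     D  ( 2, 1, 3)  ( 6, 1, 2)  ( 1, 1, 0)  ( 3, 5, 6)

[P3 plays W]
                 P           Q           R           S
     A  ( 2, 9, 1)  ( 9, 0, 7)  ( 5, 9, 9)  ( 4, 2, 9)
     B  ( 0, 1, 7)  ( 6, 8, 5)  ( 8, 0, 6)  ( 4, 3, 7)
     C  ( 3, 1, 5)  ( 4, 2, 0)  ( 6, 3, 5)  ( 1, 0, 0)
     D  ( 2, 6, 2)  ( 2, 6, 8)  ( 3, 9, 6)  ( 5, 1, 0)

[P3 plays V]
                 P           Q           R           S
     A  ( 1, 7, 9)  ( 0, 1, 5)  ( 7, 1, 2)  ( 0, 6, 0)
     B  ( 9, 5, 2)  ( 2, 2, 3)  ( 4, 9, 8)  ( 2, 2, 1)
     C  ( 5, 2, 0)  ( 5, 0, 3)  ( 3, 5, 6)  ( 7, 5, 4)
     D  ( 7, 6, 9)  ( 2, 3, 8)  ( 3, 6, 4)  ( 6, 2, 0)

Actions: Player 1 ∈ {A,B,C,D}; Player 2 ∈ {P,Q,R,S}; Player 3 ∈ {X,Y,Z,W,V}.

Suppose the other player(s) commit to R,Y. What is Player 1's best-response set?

BR_1 = {A}

u_1(A vs R,Y) = 4
u_1(B vs R,Y) = 1
u_1(C vs R,Y) = 0
u_1(D vs R,Y) = 1
max payoff 4 at {A}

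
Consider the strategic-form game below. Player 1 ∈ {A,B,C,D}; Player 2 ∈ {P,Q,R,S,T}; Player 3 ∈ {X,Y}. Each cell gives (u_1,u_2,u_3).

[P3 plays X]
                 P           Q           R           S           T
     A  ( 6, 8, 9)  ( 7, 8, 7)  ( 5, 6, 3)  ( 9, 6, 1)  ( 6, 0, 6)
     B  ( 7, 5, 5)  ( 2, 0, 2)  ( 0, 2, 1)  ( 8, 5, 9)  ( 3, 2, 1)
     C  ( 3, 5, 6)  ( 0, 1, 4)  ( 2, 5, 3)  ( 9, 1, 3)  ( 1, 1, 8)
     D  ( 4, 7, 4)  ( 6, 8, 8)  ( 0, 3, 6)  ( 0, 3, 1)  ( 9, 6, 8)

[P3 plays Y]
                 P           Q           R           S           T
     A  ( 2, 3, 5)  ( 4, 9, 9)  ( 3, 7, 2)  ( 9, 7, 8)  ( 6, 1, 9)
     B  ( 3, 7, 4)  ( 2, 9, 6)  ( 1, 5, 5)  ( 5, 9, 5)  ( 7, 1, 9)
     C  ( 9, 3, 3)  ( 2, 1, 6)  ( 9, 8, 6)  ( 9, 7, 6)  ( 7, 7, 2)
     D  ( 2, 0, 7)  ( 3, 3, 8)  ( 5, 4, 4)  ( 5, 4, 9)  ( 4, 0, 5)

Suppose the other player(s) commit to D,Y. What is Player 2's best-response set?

BR_2 = {R,S}

u_2(P vs D,Y) = 0
u_2(Q vs D,Y) = 3
u_2(R vs D,Y) = 4
u_2(S vs D,Y) = 4
u_2(T vs D,Y) = 0
max payoff 4 at {R,S}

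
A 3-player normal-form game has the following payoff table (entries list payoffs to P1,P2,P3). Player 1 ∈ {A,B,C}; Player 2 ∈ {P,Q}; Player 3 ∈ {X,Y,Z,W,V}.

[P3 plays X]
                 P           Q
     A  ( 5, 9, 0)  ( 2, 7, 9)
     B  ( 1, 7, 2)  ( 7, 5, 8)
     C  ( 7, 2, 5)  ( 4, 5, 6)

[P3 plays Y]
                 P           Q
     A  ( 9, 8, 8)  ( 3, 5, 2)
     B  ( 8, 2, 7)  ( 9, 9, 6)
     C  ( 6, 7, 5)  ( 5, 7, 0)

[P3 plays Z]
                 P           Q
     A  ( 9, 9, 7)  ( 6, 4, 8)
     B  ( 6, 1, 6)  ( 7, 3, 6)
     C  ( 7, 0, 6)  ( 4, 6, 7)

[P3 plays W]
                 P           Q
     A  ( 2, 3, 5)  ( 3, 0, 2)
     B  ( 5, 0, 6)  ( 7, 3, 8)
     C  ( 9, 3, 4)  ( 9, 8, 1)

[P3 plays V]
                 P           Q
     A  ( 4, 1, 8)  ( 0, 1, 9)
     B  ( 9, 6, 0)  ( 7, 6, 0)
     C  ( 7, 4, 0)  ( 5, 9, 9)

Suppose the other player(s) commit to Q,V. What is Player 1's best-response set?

u_1(A vs Q,V) = 0
u_1(B vs Q,V) = 7
u_1(C vs Q,V) = 5
max payoff 7 at {B}

argmax u_1 = {B}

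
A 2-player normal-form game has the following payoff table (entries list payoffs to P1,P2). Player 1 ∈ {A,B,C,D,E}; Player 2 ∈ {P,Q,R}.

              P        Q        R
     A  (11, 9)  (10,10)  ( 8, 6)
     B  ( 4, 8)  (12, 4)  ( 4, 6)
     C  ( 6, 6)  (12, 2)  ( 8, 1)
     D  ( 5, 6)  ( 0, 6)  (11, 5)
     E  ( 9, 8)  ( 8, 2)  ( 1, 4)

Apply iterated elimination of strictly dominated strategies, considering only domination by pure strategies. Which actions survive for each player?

P1 drop E (A beats it: P:11>9 Q:10>8 R:8>1)
P2 drop R (P beats it: A:9>6 B:8>6 C:6>1 D:6>5)
P1 drop D (A beats it: P:11>5 Q:10>0)
P1→{A,B,C} P2→{P,Q}

Remaining: P1:{A,B,C} P2:{P,Q}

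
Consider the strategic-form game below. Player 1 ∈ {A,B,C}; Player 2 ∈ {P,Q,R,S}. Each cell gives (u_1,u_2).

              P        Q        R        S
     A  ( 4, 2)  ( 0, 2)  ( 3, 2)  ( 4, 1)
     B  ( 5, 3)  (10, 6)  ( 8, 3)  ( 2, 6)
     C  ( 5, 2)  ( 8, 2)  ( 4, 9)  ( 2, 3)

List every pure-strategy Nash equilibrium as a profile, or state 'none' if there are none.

Nash profiles: (B,Q)

(A,P): not NE [P1→C gives 5>4]
(A,Q): not NE [P1→B gives 10>0]
(A,R): not NE [P1→B gives 8>3]
(A,S): not NE [P2→R gives 2>1]
(B,P): not NE [P2→S gives 6>3]
(B,Q): NE
(B,R): not NE [P2→S gives 6>3]
(B,S): not NE [P1→A gives 4>2]
(C,P): not NE [P2→R gives 9>2]
(C,Q): not NE [P1→B gives 10>8; P2→R gives 9>2]
(C,R): not NE [P1→B gives 8>4]
(C,S): not NE [P1→A gives 4>2; P2→R gives 9>3]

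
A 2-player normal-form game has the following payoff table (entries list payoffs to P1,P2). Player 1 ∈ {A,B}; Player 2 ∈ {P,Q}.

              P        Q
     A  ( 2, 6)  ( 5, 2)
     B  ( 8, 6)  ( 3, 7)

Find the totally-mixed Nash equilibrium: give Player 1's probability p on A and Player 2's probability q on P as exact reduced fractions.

P1 indiff ⇒ q·2+(1-q)·5 = q·8+(1-q)·3 ⇒ q(-6) = (1-q)(-2) ⇒ q = 1/4
P2 indiff ⇒ p·6+(1-p)·6 = p·2+(1-p)·7 ⇒ p(4) = (1-p)(1) ⇒ p = 1/5

(p,q) = (1/5, 1/4)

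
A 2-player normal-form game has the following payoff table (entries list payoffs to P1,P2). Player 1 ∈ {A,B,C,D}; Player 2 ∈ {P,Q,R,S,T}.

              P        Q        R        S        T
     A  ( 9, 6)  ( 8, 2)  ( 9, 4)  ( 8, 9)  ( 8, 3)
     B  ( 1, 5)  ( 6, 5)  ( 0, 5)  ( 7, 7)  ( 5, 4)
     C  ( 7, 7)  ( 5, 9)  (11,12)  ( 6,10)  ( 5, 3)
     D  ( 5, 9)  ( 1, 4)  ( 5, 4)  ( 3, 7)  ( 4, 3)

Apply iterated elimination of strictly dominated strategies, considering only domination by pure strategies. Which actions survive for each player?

Remaining: P1:{A,C} P2:{R,S}

P1 drop B (A beats it: P:9>1 Q:8>6 R:9>0 S:8>7 T:8>5)
P1 drop D (A beats it: P:9>5 Q:8>1 R:9>5 S:8>3 T:8>4)
P2 drop P (S beats it: A:9>6 C:10>7)
P2 drop Q (R beats it: A:4>2 C:12>9)
P2 drop T (R beats it: A:4>3 C:12>3)
P1→{A,C} P2→{R,S}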